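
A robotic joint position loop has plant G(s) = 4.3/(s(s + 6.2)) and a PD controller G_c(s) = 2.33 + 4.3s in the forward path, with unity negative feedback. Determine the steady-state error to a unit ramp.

The loop has one pole at the origin (type 1). Velocity error constant K_v = lim_{s→0} s·G_c(s)G(s) = 2.33·4.3/6.2 = 1.616.
Steady-state error to a unit ramp: e_ss = 1/K_v = 0.619.

0.619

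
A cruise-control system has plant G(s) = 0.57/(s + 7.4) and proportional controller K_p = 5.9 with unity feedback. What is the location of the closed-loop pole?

Closed-loop transfer function: T(s) = K_p·G(s)/(1 + K_p·G(s)) = 3.363/(s + 7.4 + 3.363) = 3.363/(s + 10.76).
The closed-loop pole is at s = −10.76.

s = -10.76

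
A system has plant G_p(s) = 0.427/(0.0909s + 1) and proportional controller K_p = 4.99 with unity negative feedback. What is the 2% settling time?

Closed loop: T(s) = K_p·G_p/(1+K_p·G_p) = 2.131/(0.0909s + 1 + 2.131), with pole at s = −(1 + 2.131)/0.0909 = −34.44.
τ = 1/34.44 = 0.02903 s, so 2% settling time ≈ 4τ = 0.116 s.

T_s ≈ 0.116 s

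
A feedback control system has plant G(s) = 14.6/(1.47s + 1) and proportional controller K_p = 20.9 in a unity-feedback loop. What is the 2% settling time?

T_s ≈ 0.0192 s

Closed loop: T(s) = K_p·G/(1+K_p·G) = 305.1/(1.47s + 1 + 305.1), with pole at s = −(1 + 305.1)/1.47 = −208.3.
τ = 1/208.3 = 0.004802 s, so 2% settling time ≈ 4τ = 0.0192 s.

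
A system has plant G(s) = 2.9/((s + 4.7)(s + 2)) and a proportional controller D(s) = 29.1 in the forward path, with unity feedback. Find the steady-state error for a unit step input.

0.1

The loop is type 0. Static position error constant K_pos = D(0)·G(0) = 29.1·0.3085 = 8.978.
Steady-state error to a unit step: e_ss = 1/(1+K_pos) = 1/9.978 = 0.1.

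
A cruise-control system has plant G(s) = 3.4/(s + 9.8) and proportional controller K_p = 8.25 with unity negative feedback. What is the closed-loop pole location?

s = -37.85

Closed-loop transfer function: T(s) = K_p·G(s)/(1 + K_p·G(s)) = 28.05/(s + 9.8 + 28.05) = 28.05/(s + 37.85).
The closed-loop pole is at s = −37.85.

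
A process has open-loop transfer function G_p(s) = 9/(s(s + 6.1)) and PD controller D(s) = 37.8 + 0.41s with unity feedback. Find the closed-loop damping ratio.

Forward path: (37.8 + 0.41s)·9/(s(s+6.1)). The closed-loop characteristic equation is s² + (6.1 + 9·0.41)s + 9·37.8 = 0.
That is s² + 9.79s + 340.2 = 0, so ω_n = 18.44 rad/s and ζ = 9.79/(2·18.44) = 0.2654.

ζ = 0.265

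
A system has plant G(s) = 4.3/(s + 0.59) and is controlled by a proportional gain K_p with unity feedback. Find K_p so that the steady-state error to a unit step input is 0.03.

K_p = 4.44

The loop is type 0, so e_ss(step) = 1/(1 + K_pos) with K_pos = K_p·G(0).
G(0) = 7.288. Require 1/(1 + K_p·7.288) = 0.03, so 1 + 7.288·K_p = 33.33.
K_p = (33.33 − 1)/7.288 = 4.44.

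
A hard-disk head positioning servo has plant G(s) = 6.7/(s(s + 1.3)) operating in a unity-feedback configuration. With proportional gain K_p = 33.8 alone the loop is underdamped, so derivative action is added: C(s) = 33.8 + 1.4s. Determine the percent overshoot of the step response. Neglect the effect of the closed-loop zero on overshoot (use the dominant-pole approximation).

Forward path: (33.8 + 1.4s)·6.7/(s(s+1.3)). The closed-loop characteristic equation is s² + (1.3 + 6.7·1.4)s + 6.7·33.8 = 0.
That is s² + 10.68s + 226.5 = 0, so ω_n = 15.05 rad/s and ζ = 10.68/(2·15.05) = 0.3549.
%OS = 100·exp(−πζ/√(1−ζ²)) = 30.3%.

30.3%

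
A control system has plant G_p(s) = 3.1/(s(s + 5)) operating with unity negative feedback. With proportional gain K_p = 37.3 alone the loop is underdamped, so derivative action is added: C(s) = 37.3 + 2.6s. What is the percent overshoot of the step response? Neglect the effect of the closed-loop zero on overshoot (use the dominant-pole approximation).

Forward path: (37.3 + 2.6s)·3.1/(s(s+5)). The closed-loop characteristic equation is s² + (5 + 3.1·2.6)s + 3.1·37.3 = 0.
That is s² + 13.06s + 115.6 = 0, so ω_n = 10.75 rad/s and ζ = 13.06/(2·10.75) = 0.6073.
%OS = 100·exp(−πζ/√(1−ζ²)) = 9.06%.

9.06%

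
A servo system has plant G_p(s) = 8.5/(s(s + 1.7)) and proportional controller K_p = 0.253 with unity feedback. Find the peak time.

T_p = 2.63 s

From 1 + K_pG_p(s) = 0: s² + 1.7s + 2.151 = 0 ⇒ ω_n = 1.466, ζ = 0.5796.
Damped frequency ω_d = ω_n√(1−ζ²) = 1.195 rad/s, so peak time T_p = π/ω_d = 2.63 s.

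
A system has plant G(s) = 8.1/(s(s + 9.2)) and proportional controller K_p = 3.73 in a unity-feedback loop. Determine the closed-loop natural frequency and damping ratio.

ω_n = 5.5 rad/s, ζ = 0.837

1 + K_p·G(s) = 0 gives s² + 9.2s + 30.21 = 0.
Matching s² + 2ζω_n s + ω_n²: ω_n = √30.21 = 5.497 rad/s and 2ζω_n = 9.2, so ζ = 9.2/(2·5.497) = 0.837.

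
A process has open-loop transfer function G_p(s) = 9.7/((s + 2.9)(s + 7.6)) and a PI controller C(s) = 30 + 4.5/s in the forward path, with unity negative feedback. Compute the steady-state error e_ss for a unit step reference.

The open loop C(s)G_p(s) has a pole at the origin (type 1), so the static position error constant is infinite and e_ss = 1/(1+∞) = 0.

0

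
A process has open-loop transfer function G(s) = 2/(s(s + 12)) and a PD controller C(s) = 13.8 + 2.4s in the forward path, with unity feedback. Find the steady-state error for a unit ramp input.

0.435

The loop has one pole at the origin (type 1). Velocity error constant K_v = lim_{s→0} s·C(s)G(s) = 13.8·2/12 = 2.3.
Steady-state error to a unit ramp: e_ss = 1/K_v = 0.435.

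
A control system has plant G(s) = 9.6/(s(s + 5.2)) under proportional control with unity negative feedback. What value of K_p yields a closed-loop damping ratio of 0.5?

Closed-loop characteristic equation: s² + 5.2s + K_p·9.6 = 0.
So ω_n = √(9.6K_p) and 2ζω_n = 5.2, giving ζ = 5.2/(2√(9.6K_p)).
Setting ζ = 0.5: √(9.6K_p) = 5.2/(2·0.5) = 5.2, so K_p = 27.04/9.6 = 2.82.

K_p = 2.82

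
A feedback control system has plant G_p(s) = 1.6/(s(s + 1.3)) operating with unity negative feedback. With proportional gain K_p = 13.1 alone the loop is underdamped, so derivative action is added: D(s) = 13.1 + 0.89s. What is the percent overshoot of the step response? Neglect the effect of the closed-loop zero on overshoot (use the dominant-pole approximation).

Forward path: (13.1 + 0.89s)·1.6/(s(s+1.3)). The closed-loop characteristic equation is s² + (1.3 + 1.6·0.89)s + 1.6·13.1 = 0.
That is s² + 2.724s + 20.96 = 0, so ω_n = 4.578 rad/s and ζ = 2.724/(2·4.578) = 0.2975.
%OS = 100·exp(−πζ/√(1−ζ²)) = 37.6%.

37.6%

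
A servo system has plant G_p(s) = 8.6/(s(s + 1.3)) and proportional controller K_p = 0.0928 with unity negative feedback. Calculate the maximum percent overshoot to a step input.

From 1 + K_pG_p(s) = 0: s² + 1.3s + 0.7981 = 0 ⇒ ω_n = 0.8934, ζ = 0.7276.
%OS = 100·exp(−πζ/√(1−ζ²)) = 100·exp(−π·0.7276/√0.4706) = 3.57%.

3.57%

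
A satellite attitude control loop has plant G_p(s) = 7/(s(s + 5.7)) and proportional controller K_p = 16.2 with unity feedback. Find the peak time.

The closed-loop denominator s² + 5.7s + 113.4 gives ω_n = √113.4 = 10.65 and ζ = 5.7/(2ω_n) = 0.2676.
Damped frequency ω_d = ω_n√(1−ζ²) = 10.26 rad/s, so peak time T_p = π/ω_d = 0.306 s.

T_p = 0.306 s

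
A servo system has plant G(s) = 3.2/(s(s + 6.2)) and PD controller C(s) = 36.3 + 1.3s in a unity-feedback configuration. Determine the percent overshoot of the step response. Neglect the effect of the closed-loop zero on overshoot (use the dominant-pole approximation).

17.9%

Forward path: (36.3 + 1.3s)·3.2/(s(s+6.2)). The closed-loop characteristic equation is s² + (6.2 + 3.2·1.3)s + 3.2·36.3 = 0.
That is s² + 10.36s + 116.2 = 0, so ω_n = 10.78 rad/s and ζ = 10.36/(2·10.78) = 0.4806.
%OS = 100·exp(−πζ/√(1−ζ²)) = 17.9%.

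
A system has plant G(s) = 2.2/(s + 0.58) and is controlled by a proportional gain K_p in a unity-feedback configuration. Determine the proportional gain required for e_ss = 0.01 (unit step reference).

K_p = 26.1

The loop is type 0, so e_ss(step) = 1/(1 + K_pos) with K_pos = K_p·G(0).
G(0) = 3.793. Require 1/(1 + K_p·3.793) = 0.01, so 1 + 3.793·K_p = 100.
K_p = (100 − 1)/3.793 = 26.1.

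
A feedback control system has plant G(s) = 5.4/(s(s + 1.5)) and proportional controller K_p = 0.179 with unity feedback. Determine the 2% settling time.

T_s ≈ 5.33 s

From 1 + K_pG(s) = 0: s² + 1.5s + 0.9666 = 0 ⇒ ω_n = 0.9832, ζ = 0.7628.
2% settling time T_s ≈ 4/(ζω_n) = 4/0.75 = 5.33 s.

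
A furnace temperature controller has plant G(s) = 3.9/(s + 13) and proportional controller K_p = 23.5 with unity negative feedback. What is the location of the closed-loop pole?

Closed-loop transfer function: T(s) = K_p·G(s)/(1 + K_p·G(s)) = 91.65/(s + 13 + 91.65) = 91.65/(s + 104.6).
The closed-loop pole is at s = −104.6.

s = -104.6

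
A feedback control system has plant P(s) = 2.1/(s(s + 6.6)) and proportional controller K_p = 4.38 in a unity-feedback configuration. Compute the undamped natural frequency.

ω_n = 3.03 rad/s

The closed-loop denominator is s(s+6.6) + 4.38·2.1 = s² + 6.6s + 9.198.
Matching s² + 2ζω_n s + ω_n²: ω_n = √9.198 = 3.033 rad/s and 2ζω_n = 6.6, so ζ = 6.6/(2·3.033) = 1.09.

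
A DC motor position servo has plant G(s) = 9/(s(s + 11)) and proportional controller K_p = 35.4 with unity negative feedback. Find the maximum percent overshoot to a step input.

36.1%

The closed-loop denominator s² + 11s + 318.6 gives ω_n = √318.6 = 17.85 and ζ = 11/(2ω_n) = 0.3081.
%OS = 100·exp(−πζ/√(1−ζ²)) = 100·exp(−π·0.3081/√0.9051) = 36.1%.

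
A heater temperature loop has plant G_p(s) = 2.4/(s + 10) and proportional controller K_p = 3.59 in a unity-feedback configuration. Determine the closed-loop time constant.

Closed-loop transfer function: T(s) = K_p·G_p(s)/(1 + K_p·G_p(s)) = 8.616/(s + 10 + 8.616) = 8.616/(s + 18.62).
Time constant τ = 1/18.62 = 0.0537 s.

τ = 0.0537 s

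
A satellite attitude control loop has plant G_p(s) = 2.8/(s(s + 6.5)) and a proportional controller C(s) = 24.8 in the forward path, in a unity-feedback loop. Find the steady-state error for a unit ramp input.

0.0936

The loop has one pole at the origin (type 1). Velocity error constant K_v = lim_{s→0} s·C(s)G_p(s) = 24.8·2.8/6.5 = 10.68.
Steady-state error to a unit ramp: e_ss = 1/K_v = 0.0936.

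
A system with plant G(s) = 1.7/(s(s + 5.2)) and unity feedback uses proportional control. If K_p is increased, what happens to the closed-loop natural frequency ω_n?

increase

ω_n = √(1.7·K_p), which grows with K_p.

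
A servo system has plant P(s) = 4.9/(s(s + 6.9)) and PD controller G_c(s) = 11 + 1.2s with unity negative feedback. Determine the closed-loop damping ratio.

ζ = 0.87

Forward path: (11 + 1.2s)·4.9/(s(s+6.9)). The closed-loop characteristic equation is s² + (6.9 + 4.9·1.2)s + 4.9·11 = 0.
That is s² + 12.78s + 53.9 = 0, so ω_n = 7.342 rad/s and ζ = 12.78/(2·7.342) = 0.8704.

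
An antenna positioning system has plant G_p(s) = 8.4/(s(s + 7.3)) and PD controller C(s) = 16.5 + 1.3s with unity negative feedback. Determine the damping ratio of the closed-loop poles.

ζ = 0.774

Forward path: (16.5 + 1.3s)·8.4/(s(s+7.3)). The closed-loop characteristic equation is s² + (7.3 + 8.4·1.3)s + 8.4·16.5 = 0.
That is s² + 18.22s + 138.6 = 0, so ω_n = 11.77 rad/s and ζ = 18.22/(2·11.77) = 0.7738.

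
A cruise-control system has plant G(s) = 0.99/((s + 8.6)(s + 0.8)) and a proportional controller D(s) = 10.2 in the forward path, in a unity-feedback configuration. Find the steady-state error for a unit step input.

The loop is type 0. Static position error constant K_pos = D(0)·G(0) = 10.2·0.1439 = 1.468.
Steady-state error to a unit step: e_ss = 1/(1+K_pos) = 1/2.468 = 0.405.

0.405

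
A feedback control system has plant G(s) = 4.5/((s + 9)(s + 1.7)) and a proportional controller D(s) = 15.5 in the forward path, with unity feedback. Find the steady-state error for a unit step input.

0.18

The loop is type 0. Static position error constant K_pos = D(0)·G(0) = 15.5·0.2941 = 4.559.
Steady-state error to a unit step: e_ss = 1/(1+K_pos) = 1/5.559 = 0.18.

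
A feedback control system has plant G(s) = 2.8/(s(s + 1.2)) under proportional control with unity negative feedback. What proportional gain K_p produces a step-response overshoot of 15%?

From %OS = 100·exp(−πζ/√(1−ζ²)) = 15%, ζ = −ln(0.15)/√(π²+ln²(0.15)) = 0.5169.
Characteristic equation s² + 1.2s + 2.8K_p = 0 gives ζ = 1.2/(2√(2.8K_p)).
Setting ζ = 0.5169: √(2.8K_p) = 1.2/(2·0.5169) = 1.161, so K_p = 1.347/2.8 = 0.481.

K_p = 0.481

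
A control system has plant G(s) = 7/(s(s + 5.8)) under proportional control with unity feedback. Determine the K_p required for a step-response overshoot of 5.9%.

From %OS = 100·exp(−πζ/√(1−ζ²)) = 5.9%, ζ = −ln(0.059)/√(π²+ln²(0.059)) = 0.6693.
Characteristic equation s² + 5.8s + 7K_p = 0 gives ζ = 5.8/(2√(7K_p)).
Setting ζ = 0.6693: √(7K_p) = 5.8/(2·0.6693) = 4.333, so K_p = 18.77/7 = 2.68.

K_p = 2.68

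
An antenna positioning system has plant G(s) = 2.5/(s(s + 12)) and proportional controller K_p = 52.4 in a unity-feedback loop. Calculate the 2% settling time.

Closed-loop characteristic equation: s² + 12s + 131 = 0, so ω_n = 11.45 rad/s and ζ = 12/(2·11.45) = 0.5242.
2% settling time T_s ≈ 4/(ζω_n) = 4/6 = 0.667 s.

T_s ≈ 0.667 s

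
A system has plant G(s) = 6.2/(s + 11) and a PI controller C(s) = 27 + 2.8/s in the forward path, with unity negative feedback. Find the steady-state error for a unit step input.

The open loop C(s)G(s) has a pole at the origin (type 1), so the static position error constant is infinite and e_ss = 1/(1+∞) = 0.

0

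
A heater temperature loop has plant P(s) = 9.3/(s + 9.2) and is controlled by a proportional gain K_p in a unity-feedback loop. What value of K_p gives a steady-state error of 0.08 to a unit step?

Steady-state error for a unit step on this type-0 loop is 1/(1 + K_p·P(0)).
P(0) = 1.011. Require 1/(1 + K_p·1.011) = 0.08, so 1 + 1.011·K_p = 12.5.
K_p = (12.5 − 1)/1.011 = 11.4.

K_p = 11.4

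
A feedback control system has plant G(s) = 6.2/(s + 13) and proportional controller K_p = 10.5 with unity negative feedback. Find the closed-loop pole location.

s = -78.1

Closed-loop transfer function: T(s) = K_p·G(s)/(1 + K_p·G(s)) = 65.1/(s + 13 + 65.1) = 65.1/(s + 78.1).
The closed-loop pole is at s = −78.1.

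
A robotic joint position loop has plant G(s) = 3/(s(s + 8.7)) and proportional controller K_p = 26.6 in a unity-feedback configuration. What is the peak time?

From 1 + K_pG(s) = 0: s² + 8.7s + 79.8 = 0 ⇒ ω_n = 8.933, ζ = 0.487.
Damped frequency ω_d = ω_n√(1−ζ²) = 7.802 rad/s, so peak time T_p = π/ω_d = 0.403 s.

T_p = 0.403 s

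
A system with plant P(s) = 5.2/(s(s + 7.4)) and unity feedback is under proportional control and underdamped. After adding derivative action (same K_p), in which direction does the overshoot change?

decrease

With PD the characteristic equation becomes s² + (a + K·K_d)s + K·K_p = 0; the damping term grows, ζ rises, overshoot falls.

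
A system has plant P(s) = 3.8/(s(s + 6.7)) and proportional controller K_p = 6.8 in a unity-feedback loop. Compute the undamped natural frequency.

ω_n = 5.08 rad/s

1 + K_p·P(s) = 0 gives s² + 6.7s + 25.84 = 0.
So ω_n² = 25.84 ⇒ ω_n = 5.083 rad/s, and ζ = 6.7/(2ω_n) = 0.659.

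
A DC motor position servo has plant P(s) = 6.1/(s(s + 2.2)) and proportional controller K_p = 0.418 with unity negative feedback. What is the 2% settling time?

T_s ≈ 3.64 s

From 1 + K_pP(s) = 0: s² + 2.2s + 2.55 = 0 ⇒ ω_n = 1.597, ζ = 0.6889.
2% settling time T_s ≈ 4/(ζω_n) = 4/1.1 = 3.64 s.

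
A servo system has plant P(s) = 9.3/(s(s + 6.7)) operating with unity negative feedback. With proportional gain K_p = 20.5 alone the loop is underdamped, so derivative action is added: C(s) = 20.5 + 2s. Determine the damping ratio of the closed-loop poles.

ζ = 0.916

Forward path: (20.5 + 2s)·9.3/(s(s+6.7)). The closed-loop characteristic equation is s² + (6.7 + 9.3·2)s + 9.3·20.5 = 0.
That is s² + 25.3s + 190.7 = 0, so ω_n = 13.81 rad/s and ζ = 25.3/(2·13.81) = 0.9162.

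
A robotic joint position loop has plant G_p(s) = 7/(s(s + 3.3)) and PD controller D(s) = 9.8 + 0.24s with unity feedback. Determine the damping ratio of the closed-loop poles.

ζ = 0.301

Forward path: (9.8 + 0.24s)·7/(s(s+3.3)). The closed-loop characteristic equation is s² + (3.3 + 7·0.24)s + 7·9.8 = 0.
That is s² + 4.98s + 68.6 = 0, so ω_n = 8.283 rad/s and ζ = 4.98/(2·8.283) = 0.3006.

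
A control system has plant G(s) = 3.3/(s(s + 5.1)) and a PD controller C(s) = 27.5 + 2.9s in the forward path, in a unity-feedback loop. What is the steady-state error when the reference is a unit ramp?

The loop has one pole at the origin (type 1). Velocity error constant K_v = lim_{s→0} s·C(s)G(s) = 27.5·3.3/5.1 = 17.79.
Steady-state error to a unit ramp: e_ss = 1/K_v = 0.0562.

0.0562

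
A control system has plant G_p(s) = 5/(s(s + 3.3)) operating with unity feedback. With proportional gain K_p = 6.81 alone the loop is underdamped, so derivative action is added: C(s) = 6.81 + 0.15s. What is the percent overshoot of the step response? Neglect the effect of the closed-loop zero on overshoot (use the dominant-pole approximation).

31.3%

Forward path: (6.81 + 0.15s)·5/(s(s+3.3)). The closed-loop characteristic equation is s² + (3.3 + 5·0.15)s + 5·6.81 = 0.
That is s² + 4.05s + 34.05 = 0, so ω_n = 5.835 rad/s and ζ = 4.05/(2·5.835) = 0.347.
%OS = 100·exp(−πζ/√(1−ζ²)) = 31.3%.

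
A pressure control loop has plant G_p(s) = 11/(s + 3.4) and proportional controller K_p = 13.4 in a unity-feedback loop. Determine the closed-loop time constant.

Closed-loop transfer function: T(s) = K_p·G_p(s)/(1 + K_p·G_p(s)) = 147.4/(s + 3.4 + 147.4) = 147.4/(s + 150.8).
Time constant τ = 1/150.8 = 0.00663 s.

τ = 0.00663 s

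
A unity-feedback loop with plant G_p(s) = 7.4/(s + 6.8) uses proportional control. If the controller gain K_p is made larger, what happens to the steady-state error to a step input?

decrease

e_ss = 1/(1 + K_p·G_p(0)); a larger K_p raises the denominator, so e_ss decreases.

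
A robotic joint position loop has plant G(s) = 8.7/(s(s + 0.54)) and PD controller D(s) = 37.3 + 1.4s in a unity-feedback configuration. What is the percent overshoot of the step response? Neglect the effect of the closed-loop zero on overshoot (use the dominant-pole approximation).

Forward path: (37.3 + 1.4s)·8.7/(s(s+0.54)). The closed-loop characteristic equation is s² + (0.54 + 8.7·1.4)s + 8.7·37.3 = 0.
That is s² + 12.72s + 324.5 = 0, so ω_n = 18.01 rad/s and ζ = 12.72/(2·18.01) = 0.3531.
%OS = 100·exp(−πζ/√(1−ζ²)) = 30.6%.

30.6%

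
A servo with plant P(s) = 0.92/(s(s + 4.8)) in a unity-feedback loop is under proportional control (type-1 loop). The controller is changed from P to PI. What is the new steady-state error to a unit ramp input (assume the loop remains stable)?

0

The integrator raises the loop to type 2, so K_v → ∞ and e_ss to a ramp is zero.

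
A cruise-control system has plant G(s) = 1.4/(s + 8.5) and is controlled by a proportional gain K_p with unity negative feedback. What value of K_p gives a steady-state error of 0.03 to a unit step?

K_p = 196

The loop is type 0, so e_ss(step) = 1/(1 + K_pos) with K_pos = K_p·G(0).
G(0) = 0.1647. Require 1/(1 + K_p·0.1647) = 0.03, so 1 + 0.1647·K_p = 33.33.
K_p = (33.33 − 1)/0.1647 = 196.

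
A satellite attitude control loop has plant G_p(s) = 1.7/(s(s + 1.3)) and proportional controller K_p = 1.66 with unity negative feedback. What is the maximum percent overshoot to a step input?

26.8%

The closed-loop denominator s² + 1.3s + 2.822 gives ω_n = √2.822 = 1.68 and ζ = 1.3/(2ω_n) = 0.3869.
%OS = 100·exp(−πζ/√(1−ζ²)) = 100·exp(−π·0.3869/√0.8503) = 26.8%.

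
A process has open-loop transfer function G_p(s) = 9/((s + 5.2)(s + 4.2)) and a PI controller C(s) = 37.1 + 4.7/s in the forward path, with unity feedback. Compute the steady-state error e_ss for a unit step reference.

0

The open loop C(s)G_p(s) has a pole at the origin (type 1), so the static position error constant is infinite and e_ss = 1/(1+∞) = 0.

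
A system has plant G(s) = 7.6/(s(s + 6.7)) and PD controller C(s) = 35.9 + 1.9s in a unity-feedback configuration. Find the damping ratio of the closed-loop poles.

Forward path: (35.9 + 1.9s)·7.6/(s(s+6.7)). The closed-loop characteristic equation is s² + (6.7 + 7.6·1.9)s + 7.6·35.9 = 0.
That is s² + 21.14s + 272.8 = 0, so ω_n = 16.52 rad/s and ζ = 21.14/(2·16.52) = 0.6399.

ζ = 0.64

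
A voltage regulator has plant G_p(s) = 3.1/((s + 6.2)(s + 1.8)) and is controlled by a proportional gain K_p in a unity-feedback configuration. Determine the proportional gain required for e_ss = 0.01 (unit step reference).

K_p = 356

The loop is type 0, so e_ss(step) = 1/(1 + K_pos) with K_pos = K_p·G_p(0).
G_p(0) = 0.2778. Require 1/(1 + K_p·0.2778) = 0.01, so 1 + 0.2778·K_p = 100.
K_p = (100 − 1)/0.2778 = 356.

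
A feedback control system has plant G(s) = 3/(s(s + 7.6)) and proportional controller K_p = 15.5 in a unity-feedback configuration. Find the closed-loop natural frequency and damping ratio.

1 + K_p·G(s) = 0 gives s² + 7.6s + 46.5 = 0.
Matching s² + 2ζω_n s + ω_n²: ω_n = √46.5 = 6.819 rad/s and 2ζω_n = 7.6, so ζ = 7.6/(2·6.819) = 0.557.

ω_n = 6.82 rad/s, ζ = 0.557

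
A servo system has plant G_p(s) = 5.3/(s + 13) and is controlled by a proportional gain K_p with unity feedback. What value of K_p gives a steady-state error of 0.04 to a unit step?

For a type-0 loop with proportional control, e_ss = 1/(1 + K_p·G_p(0)).
G_p(0) = 0.4077. Require 1/(1 + K_p·0.4077) = 0.04, so 1 + 0.4077·K_p = 25.
K_p = (25 − 1)/0.4077 = 58.9.

K_p = 58.9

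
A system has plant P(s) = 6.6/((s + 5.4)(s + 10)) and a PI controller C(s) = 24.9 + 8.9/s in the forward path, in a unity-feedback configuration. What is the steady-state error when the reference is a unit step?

0

The open loop C(s)P(s) has a pole at the origin (type 1), so the static position error constant is infinite and e_ss = 1/(1+∞) = 0.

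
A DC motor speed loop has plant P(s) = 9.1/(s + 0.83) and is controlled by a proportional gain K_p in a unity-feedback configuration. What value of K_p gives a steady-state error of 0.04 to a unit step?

K_p = 2.19

The loop is type 0, so e_ss(step) = 1/(1 + K_pos) with K_pos = K_p·P(0).
P(0) = 10.96. Require 1/(1 + K_p·10.96) = 0.04, so 1 + 10.96·K_p = 25.
K_p = (25 − 1)/10.96 = 2.19.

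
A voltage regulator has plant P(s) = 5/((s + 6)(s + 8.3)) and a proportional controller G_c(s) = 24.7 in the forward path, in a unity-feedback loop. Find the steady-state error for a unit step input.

0.287

The loop is type 0. Static position error constant K_pos = G_c(0)·P(0) = 24.7·0.1004 = 2.48.
Steady-state error to a unit step: e_ss = 1/(1+K_pos) = 1/3.48 = 0.287.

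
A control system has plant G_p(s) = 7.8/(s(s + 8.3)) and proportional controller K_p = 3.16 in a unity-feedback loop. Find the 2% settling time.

From 1 + K_pG_p(s) = 0: s² + 8.3s + 24.65 = 0 ⇒ ω_n = 4.965, ζ = 0.8359.
2% settling time T_s ≈ 4/(ζω_n) = 4/4.15 = 0.964 s.

T_s ≈ 0.964 s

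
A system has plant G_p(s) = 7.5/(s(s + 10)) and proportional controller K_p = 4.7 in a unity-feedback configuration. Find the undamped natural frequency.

ω_n = 5.94 rad/s

The closed-loop denominator is s(s+10) + 4.7·7.5 = s² + 10s + 35.25.
Matching s² + 2ζω_n s + ω_n²: ω_n = √35.25 = 5.937 rad/s and 2ζω_n = 10, so ζ = 10/(2·5.937) = 0.842.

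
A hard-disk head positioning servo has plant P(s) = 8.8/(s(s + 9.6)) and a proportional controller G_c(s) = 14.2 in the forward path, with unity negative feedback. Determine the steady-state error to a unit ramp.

0.0768

The loop has one pole at the origin (type 1). Velocity error constant K_v = lim_{s→0} s·G_c(s)P(s) = 14.2·8.8/9.6 = 13.02.
Steady-state error to a unit ramp: e_ss = 1/K_v = 0.0768.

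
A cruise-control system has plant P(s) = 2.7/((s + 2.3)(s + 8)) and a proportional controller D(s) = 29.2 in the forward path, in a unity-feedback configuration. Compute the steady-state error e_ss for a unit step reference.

0.189

The loop is type 0. Static position error constant K_pos = D(0)·P(0) = 29.2·0.1467 = 4.285.
Steady-state error to a unit step: e_ss = 1/(1+K_pos) = 1/5.285 = 0.189.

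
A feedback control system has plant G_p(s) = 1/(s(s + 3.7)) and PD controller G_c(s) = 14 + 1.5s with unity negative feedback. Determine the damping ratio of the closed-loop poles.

Forward path: (14 + 1.5s)·1/(s(s+3.7)). The closed-loop characteristic equation is s² + (3.7 + 1·1.5)s + 1·14 = 0.
That is s² + 5.2s + 14 = 0, so ω_n = 3.742 rad/s and ζ = 5.2/(2·3.742) = 0.6949.

ζ = 0.695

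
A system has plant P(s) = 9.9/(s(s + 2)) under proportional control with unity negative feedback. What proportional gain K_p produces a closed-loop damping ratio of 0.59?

K_p = 0.29

Closed-loop characteristic equation: s² + 2s + K_p·9.9 = 0.
So ω_n = √(9.9K_p) and 2ζω_n = 2, giving ζ = 2/(2√(9.9K_p)).
Setting ζ = 0.59: √(9.9K_p) = 2/(2·0.59) = 1.695, so K_p = 2.873/9.9 = 0.29.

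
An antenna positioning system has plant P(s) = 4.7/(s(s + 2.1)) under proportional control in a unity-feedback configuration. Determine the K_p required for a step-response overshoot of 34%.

From %OS = 100·exp(−πζ/√(1−ζ²)) = 34%, ζ = −ln(0.34)/√(π²+ln²(0.34)) = 0.3248.
Characteristic equation s² + 2.1s + 4.7K_p = 0 gives ζ = 2.1/(2√(4.7K_p)).
Setting ζ = 0.3248: √(4.7K_p) = 2.1/(2·0.3248) = 3.233, so K_p = 10.45/4.7 = 2.22.

K_p = 2.22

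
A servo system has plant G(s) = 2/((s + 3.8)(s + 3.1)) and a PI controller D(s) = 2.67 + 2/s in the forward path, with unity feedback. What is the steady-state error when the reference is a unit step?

0

The open loop D(s)G(s) has a pole at the origin (type 1), so the static position error constant is infinite and e_ss = 1/(1+∞) = 0.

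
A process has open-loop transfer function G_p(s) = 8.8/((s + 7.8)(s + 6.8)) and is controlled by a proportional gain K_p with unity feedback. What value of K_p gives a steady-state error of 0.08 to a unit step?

K_p = 69.3

The loop is type 0, so e_ss(step) = 1/(1 + K_pos) with K_pos = K_p·G_p(0).
G_p(0) = 0.1659. Require 1/(1 + K_p·0.1659) = 0.08, so 1 + 0.1659·K_p = 12.5.
K_p = (12.5 − 1)/0.1659 = 69.3.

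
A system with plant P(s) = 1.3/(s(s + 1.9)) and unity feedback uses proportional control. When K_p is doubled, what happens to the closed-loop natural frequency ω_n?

increase

ω_n = √(1.3·K_p), which grows with K_p.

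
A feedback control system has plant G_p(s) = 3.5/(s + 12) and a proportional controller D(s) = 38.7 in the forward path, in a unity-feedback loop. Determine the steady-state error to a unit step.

The loop is type 0. Static position error constant K_pos = D(0)·G_p(0) = 38.7·0.2917 = 11.29.
Steady-state error to a unit step: e_ss = 1/(1+K_pos) = 1/12.29 = 0.0814.

0.0814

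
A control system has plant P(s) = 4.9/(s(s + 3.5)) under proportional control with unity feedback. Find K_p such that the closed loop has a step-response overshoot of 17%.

From %OS = 100·exp(−πζ/√(1−ζ²)) = 17%, ζ = −ln(0.17)/√(π²+ln²(0.17)) = 0.4913.
Characteristic equation s² + 3.5s + 4.9K_p = 0 gives ζ = 3.5/(2√(4.9K_p)).
Setting ζ = 0.4913: √(4.9K_p) = 3.5/(2·0.4913) = 3.562, so K_p = 12.69/4.9 = 2.59.

K_p = 2.59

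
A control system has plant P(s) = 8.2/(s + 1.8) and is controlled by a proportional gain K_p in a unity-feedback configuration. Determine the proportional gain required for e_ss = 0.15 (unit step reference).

K_p = 1.24

The loop is type 0, so e_ss(step) = 1/(1 + K_pos) with K_pos = K_p·P(0).
P(0) = 4.556. Require 1/(1 + K_p·4.556) = 0.15, so 1 + 4.556·K_p = 6.667.
K_p = (6.667 − 1)/4.556 = 1.24.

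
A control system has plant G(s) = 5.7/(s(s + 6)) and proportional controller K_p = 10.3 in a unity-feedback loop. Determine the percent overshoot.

26.3%

From 1 + K_pG(s) = 0: s² + 6s + 58.71 = 0 ⇒ ω_n = 7.662, ζ = 0.3915.
%OS = 100·exp(−πζ/√(1−ζ²)) = 100·exp(−π·0.3915/√0.8467) = 26.3%.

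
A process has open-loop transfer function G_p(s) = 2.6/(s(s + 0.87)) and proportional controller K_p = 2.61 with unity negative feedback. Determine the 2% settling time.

T_s ≈ 9.2 s

From 1 + K_pG_p(s) = 0: s² + 0.87s + 6.786 = 0 ⇒ ω_n = 2.605, ζ = 0.167.
2% settling time T_s ≈ 4/(ζω_n) = 4/0.435 = 9.2 s.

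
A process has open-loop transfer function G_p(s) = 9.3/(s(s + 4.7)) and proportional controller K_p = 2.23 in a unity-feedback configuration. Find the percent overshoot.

15.1%

Closed-loop characteristic equation: s² + 4.7s + 20.74 = 0, so ω_n = 4.554 rad/s and ζ = 4.7/(2·4.554) = 0.516.
%OS = 100·exp(−πζ/√(1−ζ²)) = 100·exp(−π·0.516/√0.7337) = 15.1%.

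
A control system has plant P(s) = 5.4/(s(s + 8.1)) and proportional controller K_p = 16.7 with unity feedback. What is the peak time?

The closed-loop denominator s² + 8.1s + 90.18 gives ω_n = √90.18 = 9.496 and ζ = 8.1/(2ω_n) = 0.4265.
Damped frequency ω_d = ω_n√(1−ζ²) = 8.589 rad/s, so peak time T_p = π/ω_d = 0.366 s.

T_p = 0.366 s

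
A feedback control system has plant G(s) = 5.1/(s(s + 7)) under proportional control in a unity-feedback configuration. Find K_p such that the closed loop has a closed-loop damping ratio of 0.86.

K_p = 3.25

Closed-loop characteristic equation: s² + 7s + K_p·5.1 = 0.
So ω_n = √(5.1K_p) and 2ζω_n = 7, giving ζ = 7/(2√(5.1K_p)).
Setting ζ = 0.86: √(5.1K_p) = 7/(2·0.86) = 4.07, so K_p = 16.56/5.1 = 3.25.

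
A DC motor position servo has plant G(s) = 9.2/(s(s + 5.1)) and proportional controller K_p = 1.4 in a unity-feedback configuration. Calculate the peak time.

T_p = 1.24 s

Closed-loop characteristic equation: s² + 5.1s + 12.88 = 0, so ω_n = 3.589 rad/s and ζ = 5.1/(2·3.589) = 0.7105.
Damped frequency ω_d = ω_n√(1−ζ²) = 2.525 rad/s, so peak time T_p = π/ω_d = 1.24 s.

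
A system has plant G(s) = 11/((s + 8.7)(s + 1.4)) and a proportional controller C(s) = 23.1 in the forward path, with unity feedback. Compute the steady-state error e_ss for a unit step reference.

The loop is type 0. Static position error constant K_pos = C(0)·G(0) = 23.1·0.9031 = 20.86.
Steady-state error to a unit step: e_ss = 1/(1+K_pos) = 1/21.86 = 0.0457.

0.0457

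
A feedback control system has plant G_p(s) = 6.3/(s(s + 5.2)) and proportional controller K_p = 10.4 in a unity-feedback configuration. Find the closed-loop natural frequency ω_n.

1 + K_p·G_p(s) = 0 gives s² + 5.2s + 65.52 = 0.
Matching s² + 2ζω_n s + ω_n²: ω_n = √65.52 = 8.094 rad/s and 2ζω_n = 5.2, so ζ = 5.2/(2·8.094) = 0.321.

ω_n = 8.09 rad/s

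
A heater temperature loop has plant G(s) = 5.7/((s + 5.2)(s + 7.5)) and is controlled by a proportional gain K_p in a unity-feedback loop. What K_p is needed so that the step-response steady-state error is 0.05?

The loop is type 0, so e_ss(step) = 1/(1 + K_pos) with K_pos = K_p·G(0).
G(0) = 0.1462. Require 1/(1 + K_p·0.1462) = 0.05, so 1 + 0.1462·K_p = 20.
K_p = (20 − 1)/0.1462 = 130.

K_p = 130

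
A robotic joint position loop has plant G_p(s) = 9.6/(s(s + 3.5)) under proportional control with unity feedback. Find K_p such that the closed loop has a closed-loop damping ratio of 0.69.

K_p = 0.67

Closed-loop characteristic equation: s² + 3.5s + K_p·9.6 = 0.
So ω_n = √(9.6K_p) and 2ζω_n = 3.5, giving ζ = 3.5/(2√(9.6K_p)).
Setting ζ = 0.69: √(9.6K_p) = 3.5/(2·0.69) = 2.536, so K_p = 6.432/9.6 = 0.67.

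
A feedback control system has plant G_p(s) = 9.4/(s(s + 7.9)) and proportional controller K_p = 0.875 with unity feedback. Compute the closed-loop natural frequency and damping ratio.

1 + K_p·G_p(s) = 0 gives s² + 7.9s + 8.225 = 0.
Matching s² + 2ζω_n s + ω_n²: ω_n = √8.225 = 2.868 rad/s and 2ζω_n = 7.9, so ζ = 7.9/(2·2.868) = 1.38.

ω_n = 2.87 rad/s, ζ = 1.38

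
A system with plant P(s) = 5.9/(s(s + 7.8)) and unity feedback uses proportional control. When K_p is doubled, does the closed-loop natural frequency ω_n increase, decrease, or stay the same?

increase

ω_n = √(5.9·K_p), which grows with K_p.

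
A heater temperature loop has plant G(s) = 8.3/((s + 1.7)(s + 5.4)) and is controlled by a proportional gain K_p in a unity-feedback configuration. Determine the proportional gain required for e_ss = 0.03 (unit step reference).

K_p = 35.8

Steady-state error for a unit step on this type-0 loop is 1/(1 + K_p·G(0)).
G(0) = 0.9041. Require 1/(1 + K_p·0.9041) = 0.03, so 1 + 0.9041·K_p = 33.33.
K_p = (33.33 − 1)/0.9041 = 35.8.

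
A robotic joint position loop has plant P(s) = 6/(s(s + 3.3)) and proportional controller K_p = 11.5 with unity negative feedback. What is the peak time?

The closed-loop denominator s² + 3.3s + 69 gives ω_n = √69 = 8.307 and ζ = 3.3/(2ω_n) = 0.1986.
Damped frequency ω_d = ω_n√(1−ζ²) = 8.141 rad/s, so peak time T_p = π/ω_d = 0.386 s.

T_p = 0.386 s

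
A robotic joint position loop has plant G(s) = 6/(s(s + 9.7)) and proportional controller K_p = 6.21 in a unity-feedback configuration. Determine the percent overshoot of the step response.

1.64%

From 1 + K_pG(s) = 0: s² + 9.7s + 37.26 = 0 ⇒ ω_n = 6.104, ζ = 0.7945.
%OS = 100·exp(−πζ/√(1−ζ²)) = 100·exp(−π·0.7945/√0.3687) = 1.64%.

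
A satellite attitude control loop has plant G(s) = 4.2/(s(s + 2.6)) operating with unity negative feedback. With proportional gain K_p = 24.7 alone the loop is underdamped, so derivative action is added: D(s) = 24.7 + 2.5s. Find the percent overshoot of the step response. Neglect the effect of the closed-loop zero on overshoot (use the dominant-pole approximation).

Forward path: (24.7 + 2.5s)·4.2/(s(s+2.6)). The closed-loop characteristic equation is s² + (2.6 + 4.2·2.5)s + 4.2·24.7 = 0.
That is s² + 13.1s + 103.7 = 0, so ω_n = 10.19 rad/s and ζ = 13.1/(2·10.19) = 0.6431.
%OS = 100·exp(−πζ/√(1−ζ²)) = 7.15%.

7.15%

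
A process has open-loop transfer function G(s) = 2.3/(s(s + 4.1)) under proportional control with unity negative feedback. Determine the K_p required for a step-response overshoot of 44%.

K_p = 28.6

From %OS = 100·exp(−πζ/√(1−ζ²)) = 44%, ζ = −ln(0.44)/√(π²+ln²(0.44)) = 0.2528.
Characteristic equation s² + 4.1s + 2.3K_p = 0 gives ζ = 4.1/(2√(2.3K_p)).
Setting ζ = 0.2528: √(2.3K_p) = 4.1/(2·0.2528) = 8.108, so K_p = 65.74/2.3 = 28.6.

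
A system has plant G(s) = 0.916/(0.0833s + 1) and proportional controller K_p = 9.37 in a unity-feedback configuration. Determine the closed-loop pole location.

s = -115

Closed loop: T(s) = K_p·G/(1+K_p·G) = 8.583/(0.0833s + 1 + 8.583), with pole at s = −(1 + 8.583)/0.0833 = −115.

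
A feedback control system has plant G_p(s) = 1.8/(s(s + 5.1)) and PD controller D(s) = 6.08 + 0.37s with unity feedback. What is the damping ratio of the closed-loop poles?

Forward path: (6.08 + 0.37s)·1.8/(s(s+5.1)). The closed-loop characteristic equation is s² + (5.1 + 1.8·0.37)s + 1.8·6.08 = 0.
That is s² + 5.766s + 10.94 = 0, so ω_n = 3.308 rad/s and ζ = 5.766/(2·3.308) = 0.8715.

ζ = 0.871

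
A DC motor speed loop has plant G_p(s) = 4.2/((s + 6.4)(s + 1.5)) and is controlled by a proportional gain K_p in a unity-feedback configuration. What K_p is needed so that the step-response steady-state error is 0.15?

For a type-0 loop with proportional control, e_ss = 1/(1 + K_p·G_p(0)).
G_p(0) = 0.4375. Require 1/(1 + K_p·0.4375) = 0.15, so 1 + 0.4375·K_p = 6.667.
K_p = (6.667 − 1)/0.4375 = 13.

K_p = 13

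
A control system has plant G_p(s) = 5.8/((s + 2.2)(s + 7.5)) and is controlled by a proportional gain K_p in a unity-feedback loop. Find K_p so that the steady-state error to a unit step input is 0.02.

For a type-0 loop with proportional control, e_ss = 1/(1 + K_p·G_p(0)).
G_p(0) = 0.3515. Require 1/(1 + K_p·0.3515) = 0.02, so 1 + 0.3515·K_p = 50.
K_p = (50 − 1)/0.3515 = 139.

K_p = 139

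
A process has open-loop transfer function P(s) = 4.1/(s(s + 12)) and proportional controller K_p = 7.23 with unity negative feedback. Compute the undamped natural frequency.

ω_n = 5.44 rad/s

The closed-loop denominator is s(s+12) + 7.23·4.1 = s² + 12s + 29.64.
So ω_n² = 29.64 ⇒ ω_n = 5.445 rad/s, and ζ = 12/(2ω_n) = 1.1.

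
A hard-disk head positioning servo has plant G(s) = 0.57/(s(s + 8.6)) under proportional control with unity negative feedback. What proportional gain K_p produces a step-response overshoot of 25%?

K_p = 199

From %OS = 100·exp(−πζ/√(1−ζ²)) = 25%, ζ = −ln(0.25)/√(π²+ln²(0.25)) = 0.4037.
Characteristic equation s² + 8.6s + 0.57K_p = 0 gives ζ = 8.6/(2√(0.57K_p)).
Setting ζ = 0.4037: √(0.57K_p) = 8.6/(2·0.4037) = 10.65, so K_p = 113.4/0.57 = 199.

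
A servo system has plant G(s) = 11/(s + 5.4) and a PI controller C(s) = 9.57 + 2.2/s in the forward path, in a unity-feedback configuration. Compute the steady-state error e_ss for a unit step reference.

0

The open loop C(s)G(s) has a pole at the origin (type 1), so the static position error constant is infinite and e_ss = 1/(1+∞) = 0.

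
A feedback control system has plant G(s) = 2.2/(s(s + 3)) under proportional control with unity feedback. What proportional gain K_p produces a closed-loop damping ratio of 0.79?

Closed-loop characteristic equation: s² + 3s + K_p·2.2 = 0.
So ω_n = √(2.2K_p) and 2ζω_n = 3, giving ζ = 3/(2√(2.2K_p)).
Setting ζ = 0.79: √(2.2K_p) = 3/(2·0.79) = 1.899, so K_p = 3.605/2.2 = 1.64.

K_p = 1.64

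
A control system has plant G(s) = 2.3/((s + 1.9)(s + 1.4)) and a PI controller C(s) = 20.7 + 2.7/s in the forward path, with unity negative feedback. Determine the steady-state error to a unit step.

0

The open loop C(s)G(s) has a pole at the origin (type 1), so the static position error constant is infinite and e_ss = 1/(1+∞) = 0.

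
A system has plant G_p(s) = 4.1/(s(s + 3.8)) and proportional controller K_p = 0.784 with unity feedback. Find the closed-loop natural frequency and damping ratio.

The closed-loop denominator is s(s+3.8) + 0.784·4.1 = s² + 3.8s + 3.214.
So ω_n² = 3.214 ⇒ ω_n = 1.793 rad/s, and ζ = 3.8/(2ω_n) = 1.06.

ω_n = 1.79 rad/s, ζ = 1.06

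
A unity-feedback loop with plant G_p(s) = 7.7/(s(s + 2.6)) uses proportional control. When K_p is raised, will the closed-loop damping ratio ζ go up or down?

decrease

ζ = 2.6/(2√(7.7K_p)); increasing K_p raises the denominator, so ζ falls.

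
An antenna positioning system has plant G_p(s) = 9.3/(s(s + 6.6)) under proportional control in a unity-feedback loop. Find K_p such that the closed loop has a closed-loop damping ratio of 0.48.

K_p = 5.08

Closed-loop characteristic equation: s² + 6.6s + K_p·9.3 = 0.
So ω_n = √(9.3K_p) and 2ζω_n = 6.6, giving ζ = 6.6/(2√(9.3K_p)).
Setting ζ = 0.48: √(9.3K_p) = 6.6/(2·0.48) = 6.875, so K_p = 47.27/9.3 = 5.08.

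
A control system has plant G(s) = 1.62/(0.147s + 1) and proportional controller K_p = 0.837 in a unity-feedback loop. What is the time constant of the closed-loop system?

τ = 0.0624 s

Closed loop: T(s) = K_p·G/(1+K_p·G) = 1.356/(0.147s + 1 + 1.356), with pole at s = −(1 + 1.356)/0.147 = −16.03.
Closed-loop time constant τ = 1/16.03 = 0.0624 s.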